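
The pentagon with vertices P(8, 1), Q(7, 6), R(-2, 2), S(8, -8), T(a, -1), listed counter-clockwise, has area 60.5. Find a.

The doubled signed area Σ (x_i y_{i+1} − x_{i+1} y_i) is linear in a.
With a=0 it equals 67; the coefficient of a is 9 (from the two edges through T).
So 9·a + 67 = 2·60.5 = 121 ⇒ a = 6.

6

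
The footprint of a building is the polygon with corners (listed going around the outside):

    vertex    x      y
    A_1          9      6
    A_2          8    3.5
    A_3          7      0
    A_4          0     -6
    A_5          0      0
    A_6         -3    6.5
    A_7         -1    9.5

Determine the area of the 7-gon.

98.25

Apply the shoelace (surveyor's) formula: 2A = Σ (x_i·y_{i+1} − x_{i+1}·y_i), indices taken mod 7.
Cross-terms: -16.5, -24.5, -42, 0, 0, -22, -91.5  ⇒  Σ = -196.5
Area = |Σ|/2 = 98.25.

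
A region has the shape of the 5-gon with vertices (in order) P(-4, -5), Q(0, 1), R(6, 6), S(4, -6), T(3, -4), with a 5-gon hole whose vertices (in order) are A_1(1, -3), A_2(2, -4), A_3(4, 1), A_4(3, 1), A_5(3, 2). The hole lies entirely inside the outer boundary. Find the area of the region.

43

Outer boundary:
Σ = (-4) + (-6) + (-60) + (2) + (-31) = -99
Area = |Σ|/2 = 49.5.
Hole:
Apply the surveyor's formula: 2A = Σ (x_i·y_{i+1} − x_{i+1}·y_i), indices taken mod 5.
Cross-terms: 2, 18, 1, 3, -11  ⇒  Σ = 13
Area = |Σ|/2 = 6.5.
Net area = 49.5 − 6.5 = 43.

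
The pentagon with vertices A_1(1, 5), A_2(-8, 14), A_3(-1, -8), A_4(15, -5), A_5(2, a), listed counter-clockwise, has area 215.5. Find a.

11

Write out the shoelace sum; only the two edges meeting at A_5 involve a:
2·Area = [(15·a − 2·(-5)) + (2·5 − 1·a)] + 257
       = 14·a + 277 = 431
⇒ a = 11.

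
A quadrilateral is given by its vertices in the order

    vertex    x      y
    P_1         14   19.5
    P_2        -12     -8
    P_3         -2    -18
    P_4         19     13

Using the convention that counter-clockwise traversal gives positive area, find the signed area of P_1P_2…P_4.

413.25

Apply the shoelace (surveyor's) formula: 2A = Σ (x_i·y_{i+1} − x_{i+1}·y_i), indices taken mod 4.
Σ = (122) + (200) + (316) + (188.5) = 826.5
Signed area = Σ/2 = 413.25 (positive ⇒ counter-clockwise traversal).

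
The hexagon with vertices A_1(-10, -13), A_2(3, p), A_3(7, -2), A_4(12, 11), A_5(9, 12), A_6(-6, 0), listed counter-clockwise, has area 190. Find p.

-3

Write out the shoelace sum; only the two edges meeting at A_2 involve p:
2·Area = [((-10)·p − 3·(-13)) + (3·(-2) − 7·p)] + 296
       = -17·p + 329 = 380
⇒ p = -3.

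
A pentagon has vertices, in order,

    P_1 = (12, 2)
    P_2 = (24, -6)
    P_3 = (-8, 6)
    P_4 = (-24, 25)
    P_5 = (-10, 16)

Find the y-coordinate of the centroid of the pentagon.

Apply the shoelace formula. First the cross-terms c_i = x_i·y_{i+1} − x_{i+1}·y_i:
  -120, 96, -56, -134, -212  ⇒  2A = -426, A = -213.
Then Σ (y_i + y_{i+1})·c_i = -10566, so ȳ = -10566 / (6·(-213)) = 587/71.

587/71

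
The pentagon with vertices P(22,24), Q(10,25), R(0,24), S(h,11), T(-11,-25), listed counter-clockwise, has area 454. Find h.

Write out the shoelace sum; only the two edges meeting at S involve h:
2·Area = [(0·11 − h·24) + (h·(-25) − (-11)·11)] + 836
       = -49·h + 957 = 908
⇒ h = 1.

1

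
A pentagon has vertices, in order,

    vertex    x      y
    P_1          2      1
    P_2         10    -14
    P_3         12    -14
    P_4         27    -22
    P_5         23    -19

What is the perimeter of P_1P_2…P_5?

|P_1P_2| = √((8)² + (-15)²) = √289 = 17
|P_2P_3| = √((2)² + (0)²) = √4 = 2
|P_3P_4| = √((15)² + (-8)²) = √289 = 17
|P_4P_5| = √((-4)² + (3)²) = √25 = 5
|P_5P_1| = √((-21)² + (20)²) = √841 = 29
Perimeter = 17 + 2 + 17 + 5 + 29 = 70.

70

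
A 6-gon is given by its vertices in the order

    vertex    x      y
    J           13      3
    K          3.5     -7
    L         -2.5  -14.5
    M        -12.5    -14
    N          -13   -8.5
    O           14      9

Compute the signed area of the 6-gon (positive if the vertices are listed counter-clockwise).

-232.375

Apply the shoelace formula: 2A = Σ (x_i·y_{i+1} − x_{i+1}·y_i), indices taken mod 6.
Σ = (-101.5) + (-68.25) + (-146.25) + (-75.75) + (2) + (-75) = -464.75
Signed area = Σ/2 = -232.375 (negative ⇒ clockwise traversal).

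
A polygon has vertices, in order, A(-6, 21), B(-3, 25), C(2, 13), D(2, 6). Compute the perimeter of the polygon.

|AB| = √((3)² + (4)²) = √25 = 5
|BC| = √((5)² + (-12)²) = √169 = 13
|CD| = √((0)² + (-7)²) = √49 = 7
|DA| = √((-8)² + (15)²) = √289 = 17
Perimeter = 5 + 13 + 7 + 17 = 42.

42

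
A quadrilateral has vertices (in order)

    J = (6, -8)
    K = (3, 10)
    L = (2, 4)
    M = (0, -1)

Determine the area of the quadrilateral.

40

Cross-terms: 84, -8, -2, 6  ⇒  Σ = 80
Area = |Σ|/2 = 40.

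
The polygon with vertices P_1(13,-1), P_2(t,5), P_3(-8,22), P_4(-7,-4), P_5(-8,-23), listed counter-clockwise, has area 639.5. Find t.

The doubled signed area Σ (x_i y_{i+1} − x_{i+1} y_i) is linear in t.
With t=0 it equals 727; the coefficient of t is 23 (from the two edges through P_2).
So 23·t + 727 = 2·639.5 = 1279 ⇒ t = 24.

24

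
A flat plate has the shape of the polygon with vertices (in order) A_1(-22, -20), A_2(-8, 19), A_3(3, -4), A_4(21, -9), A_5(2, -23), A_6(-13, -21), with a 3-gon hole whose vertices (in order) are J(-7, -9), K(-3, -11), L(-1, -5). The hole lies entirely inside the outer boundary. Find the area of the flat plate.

763

Outer boundary:
Apply the shoelace (surveyor's) formula: 2A = Σ (x_i·y_{i+1} − x_{i+1}·y_i), indices taken mod 6.
Σ = (-578) + (-25) + (57) + (-465) + (-341) + (-202) = -1554
Area = |Σ|/2 = 777.
Hole:
Apply the shoelace (surveyor's) formula: 2A = Σ (x_i·y_{i+1} − x_{i+1}·y_i), indices taken mod 3.
Cross-terms: 50, 4, -26  ⇒  Σ = 28
Area = |Σ|/2 = 14.
Net area = 777 − 14 = 763.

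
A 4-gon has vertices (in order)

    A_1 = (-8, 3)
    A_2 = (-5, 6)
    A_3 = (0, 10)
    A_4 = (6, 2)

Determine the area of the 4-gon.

Apply the shoelace (surveyor's) formula: 2A = Σ (x_i·y_{i+1} − x_{i+1}·y_i), indices taken mod 4.
Σ = (-33) + (-50) + (-60) + (34) = -109
Area = |Σ|/2 = 54.5.

54.5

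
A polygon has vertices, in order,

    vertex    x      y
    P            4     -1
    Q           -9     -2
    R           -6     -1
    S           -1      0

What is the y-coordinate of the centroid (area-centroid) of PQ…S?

-1

Apply the shoelace formula. First the cross-terms c_i = x_i·y_{i+1} − x_{i+1}·y_i:
  -17, -3, -1, 1  ⇒  2A = -20, A = -10.
Then Σ (y_i + y_{i+1})·c_i = 60, so ȳ = 60 / (6·(-10)) = -1.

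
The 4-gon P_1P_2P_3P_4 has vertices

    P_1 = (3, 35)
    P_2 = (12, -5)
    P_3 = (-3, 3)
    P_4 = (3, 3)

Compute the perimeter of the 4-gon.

96

|P_1P_2| = √((9)² + (-40)²) = √1681 = 41
|P_2P_3| = √((-15)² + (8)²) = √289 = 17
|P_3P_4| = √((6)² + (0)²) = √36 = 6
|P_4P_1| = √((0)² + (32)²) = √1024 = 32
Perimeter = 41 + 17 + 6 + 32 = 96.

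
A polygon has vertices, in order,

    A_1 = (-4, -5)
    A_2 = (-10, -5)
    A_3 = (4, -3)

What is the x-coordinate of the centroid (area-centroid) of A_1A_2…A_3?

-10/3

Apply Gauss's area formula. First the cross-terms c_i = x_i·y_{i+1} − x_{i+1}·y_i:
  -30, 50, -32  ⇒  2A = -12, A = -6.
Then Σ (x_i + x_{i+1})·c_i = 120, so x̄ = 120 / (6·(-6)) = -10/3.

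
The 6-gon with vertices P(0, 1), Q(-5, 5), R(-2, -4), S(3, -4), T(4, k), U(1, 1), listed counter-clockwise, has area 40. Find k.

2

The doubled signed area Σ (x_i y_{i+1} − x_{i+1} y_i) is linear in k.
With k=0 it equals 76; the coefficient of k is 2 (from the two edges through T).
So 2·k + 76 = 2·40 = 80 ⇒ k = 2.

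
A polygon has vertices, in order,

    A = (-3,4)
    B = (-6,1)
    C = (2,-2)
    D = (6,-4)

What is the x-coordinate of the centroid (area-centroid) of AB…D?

Apply the surveyor's formula. First the cross-terms c_i = x_i·y_{i+1} − x_{i+1}·y_i:
  21, 10, 4, 12  ⇒  2A = 47, A = 23.5.
Then Σ (x_i + x_{i+1})·c_i = -161, so x̄ = -161 / (6·23.5) = -161/141.

-161/141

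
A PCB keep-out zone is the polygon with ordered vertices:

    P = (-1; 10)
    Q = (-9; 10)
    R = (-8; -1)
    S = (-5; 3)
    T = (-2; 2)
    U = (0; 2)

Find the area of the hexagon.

P→Q: (-1)(10) − (-9)(10) = 80
Q→R: (-9)(-1) − (-8)(10) = 89
R→S: (-8)(3) − (-5)(-1) = -29
S→T: (-5)(2) − (-2)(3) = -4
T→U: (-2)(2) − (0)(2) = -4
U→P: (0)(10) − (-1)(2) = 2
Σ = 134
Area = |Σ|/2 = 67.

67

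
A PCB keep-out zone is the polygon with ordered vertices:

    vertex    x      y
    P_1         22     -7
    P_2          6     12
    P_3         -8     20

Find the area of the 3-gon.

69

Σ = (306) + (216) + (-384) = 138
Area = |Σ|/2 = 69.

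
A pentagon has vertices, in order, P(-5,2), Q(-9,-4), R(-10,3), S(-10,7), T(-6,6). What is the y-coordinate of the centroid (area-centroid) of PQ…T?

Apply the surveyor's formula. First the cross-terms c_i = x_i·y_{i+1} − x_{i+1}·y_i:
  38, -67, -40, -18, 18  ⇒  2A = -69, A = -34.5.
Then Σ (y_i + y_{i+1})·c_i = -499, so ȳ = -499 / (6·(-34.5)) = 499/207.

499/207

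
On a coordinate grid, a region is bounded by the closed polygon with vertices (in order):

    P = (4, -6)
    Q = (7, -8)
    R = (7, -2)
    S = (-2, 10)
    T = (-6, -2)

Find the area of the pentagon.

113

Apply the surveyor's formula: 2A = Σ (x_i·y_{i+1} − x_{i+1}·y_i), indices taken mod 5.
Cross-terms: 10, 42, 66, 64, 44  ⇒  Σ = 226
Area = |Σ|/2 = 113.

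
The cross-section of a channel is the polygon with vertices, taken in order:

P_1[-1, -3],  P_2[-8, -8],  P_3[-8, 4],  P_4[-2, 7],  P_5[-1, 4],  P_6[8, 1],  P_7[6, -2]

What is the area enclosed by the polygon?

Σ = (-16) + (-96) + (-48) + (-1) + (-33) + (-22) + (-20) = -236
Area = |Σ|/2 = 118.

118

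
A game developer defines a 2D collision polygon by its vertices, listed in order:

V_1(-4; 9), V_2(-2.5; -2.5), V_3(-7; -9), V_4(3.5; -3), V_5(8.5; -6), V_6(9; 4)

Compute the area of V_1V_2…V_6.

Apply the shoelace formula: 2A = Σ (x_i·y_{i+1} − x_{i+1}·y_i), indices taken mod 6.
Σ = (32.5) + (5) + (52.5) + (4.5) + (88) + (97) = 279.5
Area = |Σ|/2 = 139.75.

139.75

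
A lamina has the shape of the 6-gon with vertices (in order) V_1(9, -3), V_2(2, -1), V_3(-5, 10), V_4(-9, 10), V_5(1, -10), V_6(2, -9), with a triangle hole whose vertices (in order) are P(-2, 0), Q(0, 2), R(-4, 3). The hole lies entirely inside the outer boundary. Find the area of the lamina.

Outer boundary:
V_1→V_2: (9)(-1) − (2)(-3) = -3
V_2→V_3: (2)(10) − (-5)(-1) = 15
V_3→V_4: (-5)(10) − (-9)(10) = 40
V_4→V_5: (-9)(-10) − (1)(10) = 80
V_5→V_6: (1)(-9) − (2)(-10) = 11
V_6→V_1: (2)(-3) − (9)(-9) = 75
Σ = 218
Area = |Σ|/2 = 109.
Hole:
Apply Gauss's area formula: 2A = Σ (x_i·y_{i+1} − x_{i+1}·y_i), indices taken mod 3.
Σ = (-4) + (8) + (6) = 10
Area = |Σ|/2 = 5.
Net area = 109 − 5 = 104.

104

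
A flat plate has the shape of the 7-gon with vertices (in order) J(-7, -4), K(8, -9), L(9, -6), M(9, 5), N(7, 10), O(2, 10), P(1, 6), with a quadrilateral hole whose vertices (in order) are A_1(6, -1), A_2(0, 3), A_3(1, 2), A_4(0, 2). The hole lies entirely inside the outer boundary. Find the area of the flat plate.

Outer boundary:
Cross-terms: 95, 33, 99, 55, 50, 2, 38  ⇒  Σ = 372
Area = |Σ|/2 = 186.
Hole:
Apply Gauss's area formula: 2A = Σ (x_i·y_{i+1} − x_{i+1}·y_i), indices taken mod 4.
A_1→A_2: (6)(3) − (0)(-1) = 18
A_2→A_3: (0)(2) − (1)(3) = -3
A_3→A_4: (1)(2) − (0)(2) = 2
A_4→A_1: (0)(-1) − (6)(2) = -12
Σ = 5
Area = |Σ|/2 = 2.5.
Net area = 186 − 2.5 = 183.5.

183.5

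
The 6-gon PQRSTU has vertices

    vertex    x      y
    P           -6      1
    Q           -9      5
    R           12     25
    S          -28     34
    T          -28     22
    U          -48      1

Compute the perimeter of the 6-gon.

158

|PQ| = √((-3)² + (4)²) = √25 = 5
|QR| = √((21)² + (20)²) = √841 = 29
|RS| = √((-40)² + (9)²) = √1681 = 41
|ST| = √((0)² + (-12)²) = √144 = 12
|TU| = √((-20)² + (-21)²) = √841 = 29
|UP| = √((42)² + (0)²) = √1764 = 42
Perimeter = 5 + 29 + 41 + 12 + 29 + 42 = 158.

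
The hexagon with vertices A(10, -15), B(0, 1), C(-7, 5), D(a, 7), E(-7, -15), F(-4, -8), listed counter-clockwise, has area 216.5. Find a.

The doubled signed area Σ (x_i y_{i+1} − x_{i+1} y_i) is linear in a.
With a=0 it equals 153; the coefficient of a is -20 (from the two edges through D).
So -20·a + 153 = 2·216.5 = 433 ⇒ a = -14.

-14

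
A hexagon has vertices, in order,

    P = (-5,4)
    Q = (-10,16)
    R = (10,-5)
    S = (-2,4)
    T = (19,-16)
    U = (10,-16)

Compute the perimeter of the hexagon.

120

|PQ| = √((-5)² + (12)²) = √169 = 13
|QR| = √((20)² + (-21)²) = √841 = 29
|RS| = √((-12)² + (9)²) = √225 = 15
|ST| = √((21)² + (-20)²) = √841 = 29
|TU| = √((-9)² + (0)²) = √81 = 9
|UP| = √((-15)² + (20)²) = √625 = 25
Perimeter = 13 + 29 + 15 + 29 + 9 + 25 = 120.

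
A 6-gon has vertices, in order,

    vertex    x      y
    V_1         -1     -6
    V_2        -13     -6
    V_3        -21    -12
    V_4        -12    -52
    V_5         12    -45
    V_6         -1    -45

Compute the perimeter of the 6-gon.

140

|V_1V_2| = √((-12)² + (0)²) = √144 = 12
|V_2V_3| = √((-8)² + (-6)²) = √100 = 10
|V_3V_4| = √((9)² + (-40)²) = √1681 = 41
|V_4V_5| = √((24)² + (7)²) = √625 = 25
|V_5V_6| = √((-13)² + (0)²) = √169 = 13
|V_6V_1| = √((0)² + (39)²) = √1521 = 39
Perimeter = 12 + 10 + 41 + 25 + 13 + 39 = 140.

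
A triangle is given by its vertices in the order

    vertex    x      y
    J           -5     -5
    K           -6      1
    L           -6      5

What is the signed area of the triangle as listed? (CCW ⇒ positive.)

-2

Apply the shoelace (surveyor's) formula: 2A = Σ (x_i·y_{i+1} − x_{i+1}·y_i), indices taken mod 3.
Σ = (-35) + (-24) + (55) = -4
Signed area = Σ/2 = -2 (negative ⇒ clockwise traversal).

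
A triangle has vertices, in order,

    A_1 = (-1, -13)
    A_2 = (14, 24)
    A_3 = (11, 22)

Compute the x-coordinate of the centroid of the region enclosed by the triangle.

Apply Gauss's area formula. First the cross-terms c_i = x_i·y_{i+1} − x_{i+1}·y_i:
  158, 44, -121  ⇒  2A = 81, A = 40.5.
Then Σ (x_i + x_{i+1})·c_i = 1944, so x̄ = 1944 / (6·40.5) = 8.

8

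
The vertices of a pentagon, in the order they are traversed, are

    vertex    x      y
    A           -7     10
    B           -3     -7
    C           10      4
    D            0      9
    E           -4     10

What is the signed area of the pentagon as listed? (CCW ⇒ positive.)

146.5

Σ = (79) + (58) + (90) + (36) + (30) = 293
Signed area = Σ/2 = 146.5 (positive ⇒ counter-clockwise traversal).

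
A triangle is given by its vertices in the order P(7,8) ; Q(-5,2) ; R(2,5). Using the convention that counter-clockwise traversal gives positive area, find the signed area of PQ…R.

Apply Gauss's area formula: 2A = Σ (x_i·y_{i+1} − x_{i+1}·y_i), indices taken mod 3.
Cross-terms: 54, -29, -19  ⇒  Σ = 6
Signed area = Σ/2 = 3 (positive ⇒ counter-clockwise traversal).

3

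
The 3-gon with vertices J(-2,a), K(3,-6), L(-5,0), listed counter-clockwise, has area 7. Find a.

The doubled signed area Σ (x_i y_{i+1} − x_{i+1} y_i) is linear in a.
With a=0 it equals -18; the coefficient of a is -8 (from the two edges through J).
So -8·a + -18 = 2·7 = 14 ⇒ a = -4.

-4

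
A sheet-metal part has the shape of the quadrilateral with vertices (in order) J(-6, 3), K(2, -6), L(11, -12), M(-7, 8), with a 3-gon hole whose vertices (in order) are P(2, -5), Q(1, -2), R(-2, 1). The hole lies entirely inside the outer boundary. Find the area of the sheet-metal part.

Outer boundary:
Σ = (30) + (42) + (4) + (27) = 103
Area = |Σ|/2 = 51.5.
Hole:
Apply Gauss's area formula: 2A = Σ (x_i·y_{i+1} − x_{i+1}·y_i), indices taken mod 3.
Cross-terms: 1, -3, 8  ⇒  Σ = 6
Area = |Σ|/2 = 3.
Net area = 51.5 − 3 = 48.5.

48.5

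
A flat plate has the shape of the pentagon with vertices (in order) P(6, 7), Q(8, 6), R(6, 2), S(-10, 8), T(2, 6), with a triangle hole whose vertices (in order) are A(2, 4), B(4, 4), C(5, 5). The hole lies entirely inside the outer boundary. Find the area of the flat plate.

34

Outer boundary:
Apply Gauss's area formula: 2A = Σ (x_i·y_{i+1} − x_{i+1}·y_i), indices taken mod 5.
P→Q: (6)(6) − (8)(7) = -20
Q→R: (8)(2) − (6)(6) = -20
R→S: (6)(8) − (-10)(2) = 68
S→T: (-10)(6) − (2)(8) = -76
T→P: (2)(7) − (6)(6) = -22
Σ = -70
Area = |Σ|/2 = 35.
Hole:
A→B: (2)(4) − (4)(4) = -8
B→C: (4)(5) − (5)(4) = 0
C→A: (5)(4) − (2)(5) = 10
Σ = 2
Area = |Σ|/2 = 1.
Net area = 35 − 1 = 34.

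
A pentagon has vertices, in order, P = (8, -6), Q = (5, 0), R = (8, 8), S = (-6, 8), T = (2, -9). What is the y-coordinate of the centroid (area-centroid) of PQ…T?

Apply the shoelace (surveyor's) formula. First the cross-terms c_i = x_i·y_{i+1} − x_{i+1}·y_i:
  30, 40, 112, 38, 60  ⇒  2A = 280, A = 140.
Then Σ (y_i + y_{i+1})·c_i = 994, so ȳ = 994 / (6·140) = 71/60.

71/60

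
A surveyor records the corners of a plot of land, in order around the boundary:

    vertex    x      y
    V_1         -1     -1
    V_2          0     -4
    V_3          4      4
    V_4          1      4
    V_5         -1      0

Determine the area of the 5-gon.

Apply the shoelace (surveyor's) formula: 2A = Σ (x_i·y_{i+1} − x_{i+1}·y_i), indices taken mod 5.
V_1→V_2: (-1)(-4) − (0)(-1) = 4
V_2→V_3: (0)(4) − (4)(-4) = 16
V_3→V_4: (4)(4) − (1)(4) = 12
V_4→V_5: (1)(0) − (-1)(4) = 4
V_5→V_1: (-1)(-1) − (-1)(0) = 1
Σ = 37
Area = |Σ|/2 = 18.5.

18.5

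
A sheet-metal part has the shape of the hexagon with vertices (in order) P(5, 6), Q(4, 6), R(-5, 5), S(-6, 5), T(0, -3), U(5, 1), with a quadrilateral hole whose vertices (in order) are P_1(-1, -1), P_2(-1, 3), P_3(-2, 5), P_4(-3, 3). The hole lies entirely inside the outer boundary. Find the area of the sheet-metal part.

Outer boundary:
Cross-terms: 6, 50, 5, 18, 15, 25  ⇒  Σ = 119
Area = |Σ|/2 = 59.5.
Hole:
Cross-terms: -4, 1, 9, 6  ⇒  Σ = 12
Area = |Σ|/2 = 6.
Net area = 59.5 − 6 = 53.5.

53.5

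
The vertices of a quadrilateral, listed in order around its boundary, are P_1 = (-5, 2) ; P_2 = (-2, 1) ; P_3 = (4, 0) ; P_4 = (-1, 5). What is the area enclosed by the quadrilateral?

Apply the surveyor's formula: 2A = Σ (x_i·y_{i+1} − x_{i+1}·y_i), indices taken mod 4.
Σ = (-1) + (-4) + (20) + (23) = 38
Area = |Σ|/2 = 19.

19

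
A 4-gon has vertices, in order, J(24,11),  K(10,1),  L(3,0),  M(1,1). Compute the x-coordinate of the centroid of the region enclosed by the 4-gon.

Apply Gauss's area formula. First the cross-terms c_i = x_i·y_{i+1} − x_{i+1}·y_i:
  -86, -3, 3, -13  ⇒  2A = -99, A = -49.5.
Then Σ (x_i + x_{i+1})·c_i = -3276, so x̄ = -3276 / (6·(-49.5)) = 364/33.

364/33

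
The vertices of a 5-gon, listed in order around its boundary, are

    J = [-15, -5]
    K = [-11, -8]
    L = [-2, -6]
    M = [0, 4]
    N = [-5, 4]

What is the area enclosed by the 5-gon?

106

Apply the shoelace formula: 2A = Σ (x_i·y_{i+1} − x_{i+1}·y_i), indices taken mod 5.
J→K: (-15)(-8) − (-11)(-5) = 65
K→L: (-11)(-6) − (-2)(-8) = 50
L→M: (-2)(4) − (0)(-6) = -8
M→N: (0)(4) − (-5)(4) = 20
N→J: (-5)(-5) − (-15)(4) = 85
Σ = 212
Area = |Σ|/2 = 106.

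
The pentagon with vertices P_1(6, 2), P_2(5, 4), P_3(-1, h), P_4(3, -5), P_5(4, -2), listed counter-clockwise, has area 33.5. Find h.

5

Write out the shoelace sum; only the two edges meeting at P_3 involve h:
2·Area = [(5·h − (-1)·4) + ((-1)·(-5) − 3·h)] + 48
       = 2·h + 57 = 67
⇒ h = 5.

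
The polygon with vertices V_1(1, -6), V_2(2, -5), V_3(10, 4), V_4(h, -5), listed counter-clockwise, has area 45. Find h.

-7

The doubled signed area Σ (x_i y_{i+1} − x_{i+1} y_i) is linear in h.
With h=0 it equals 20; the coefficient of h is -10 (from the two edges through V_4).
So -10·h + 20 = 2·45 = 90 ⇒ h = -7.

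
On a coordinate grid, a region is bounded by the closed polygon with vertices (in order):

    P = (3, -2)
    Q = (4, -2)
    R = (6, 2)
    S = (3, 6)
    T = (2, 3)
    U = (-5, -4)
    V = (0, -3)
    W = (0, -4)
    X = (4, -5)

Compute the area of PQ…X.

Cross-terms: 2, 20, 30, -3, 7, 15, 0, 16, 7  ⇒  Σ = 94
Area = |Σ|/2 = 47.

47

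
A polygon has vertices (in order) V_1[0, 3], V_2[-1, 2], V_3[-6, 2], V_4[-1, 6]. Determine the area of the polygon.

Cross-terms: 3, 10, -34, -3  ⇒  Σ = -24
Area = |Σ|/2 = 12.

12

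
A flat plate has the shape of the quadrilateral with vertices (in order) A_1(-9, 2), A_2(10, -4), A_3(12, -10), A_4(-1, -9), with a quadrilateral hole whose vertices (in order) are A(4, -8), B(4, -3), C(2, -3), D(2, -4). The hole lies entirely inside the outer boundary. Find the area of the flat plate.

Outer boundary:
Apply the shoelace (surveyor's) formula: 2A = Σ (x_i·y_{i+1} − x_{i+1}·y_i), indices taken mod 4.
Σ = (16) + (-52) + (-118) + (-83) = -237
Area = |Σ|/2 = 118.5.
Hole:
Apply the shoelace (surveyor's) formula: 2A = Σ (x_i·y_{i+1} − x_{i+1}·y_i), indices taken mod 4.
A→B: (4)(-3) − (4)(-8) = 20
B→C: (4)(-3) − (2)(-3) = -6
C→D: (2)(-4) − (2)(-3) = -2
D→A: (2)(-8) − (4)(-4) = 0
Σ = 12
Area = |Σ|/2 = 6.
Net area = 118.5 − 6 = 112.5.

112.5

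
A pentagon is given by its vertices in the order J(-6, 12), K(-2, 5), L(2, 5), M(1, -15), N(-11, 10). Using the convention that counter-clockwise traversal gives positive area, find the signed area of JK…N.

-144

Apply Gauss's area formula: 2A = Σ (x_i·y_{i+1} − x_{i+1}·y_i), indices taken mod 5.
J→K: (-6)(5) − (-2)(12) = -6
K→L: (-2)(5) − (2)(5) = -20
L→M: (2)(-15) − (1)(5) = -35
M→N: (1)(10) − (-11)(-15) = -155
N→J: (-11)(12) − (-6)(10) = -72
Σ = -288
Signed area = Σ/2 = -144 (negative ⇒ clockwise traversal).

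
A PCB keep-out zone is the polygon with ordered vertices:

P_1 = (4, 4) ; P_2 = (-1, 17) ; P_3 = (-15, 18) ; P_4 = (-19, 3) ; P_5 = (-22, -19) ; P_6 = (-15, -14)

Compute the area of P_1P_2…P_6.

526

Σ = (72) + (237) + (297) + (427) + (23) + (-4) = 1052
Area = |Σ|/2 = 526.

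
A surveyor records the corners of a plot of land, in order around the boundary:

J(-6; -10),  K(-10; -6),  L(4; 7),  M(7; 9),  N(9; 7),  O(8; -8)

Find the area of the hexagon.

Σ = (-64) + (-46) + (-13) + (-32) + (-128) + (-128) = -411
Area = |Σ|/2 = 205.5.

205.5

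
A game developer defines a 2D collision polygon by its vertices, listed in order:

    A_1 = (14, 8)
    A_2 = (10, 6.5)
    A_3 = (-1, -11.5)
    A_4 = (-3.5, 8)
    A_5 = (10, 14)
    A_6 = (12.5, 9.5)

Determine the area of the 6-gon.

193.875

Apply Gauss's area formula: 2A = Σ (x_i·y_{i+1} − x_{i+1}·y_i), indices taken mod 6.
Σ = (11) + (-108.5) + (-48.25) + (-129) + (-80) + (-33) = -387.75
Area = |Σ|/2 = 193.875.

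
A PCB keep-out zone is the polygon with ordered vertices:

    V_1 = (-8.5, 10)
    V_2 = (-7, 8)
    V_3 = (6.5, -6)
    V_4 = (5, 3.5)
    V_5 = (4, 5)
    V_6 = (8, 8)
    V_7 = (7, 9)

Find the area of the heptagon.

Apply the shoelace (surveyor's) formula: 2A = Σ (x_i·y_{i+1} − x_{i+1}·y_i), indices taken mod 7.
Cross-terms: 2, -10, 52.75, 11, -8, 16, 146.5  ⇒  Σ = 210.25
Area = |Σ|/2 = 105.125.

105.125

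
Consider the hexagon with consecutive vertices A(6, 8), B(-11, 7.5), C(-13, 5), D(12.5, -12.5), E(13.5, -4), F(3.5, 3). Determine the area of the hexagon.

229.375

Apply the shoelace (surveyor's) formula: 2A = Σ (x_i·y_{i+1} − x_{i+1}·y_i), indices taken mod 6.
A→B: (6)(7.5) − (-11)(8) = 133
B→C: (-11)(5) − (-13)(7.5) = 42.5
C→D: (-13)(-12.5) − (12.5)(5) = 100
D→E: (12.5)(-4) − (13.5)(-12.5) = 118.75
E→F: (13.5)(3) − (3.5)(-4) = 54.5
F→A: (3.5)(8) − (6)(3) = 10
Σ = 458.75
Area = |Σ|/2 = 229.375.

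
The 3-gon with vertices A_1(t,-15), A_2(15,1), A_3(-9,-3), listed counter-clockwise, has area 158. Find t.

Write out the shoelace sum; only the two edges meeting at A_1 involve t:
2·Area = [((-9)·(-15) − t·(-3)) + (t·1 − 15·(-15))] + -36
       = 4·t + 324 = 316
⇒ t = -2.

-2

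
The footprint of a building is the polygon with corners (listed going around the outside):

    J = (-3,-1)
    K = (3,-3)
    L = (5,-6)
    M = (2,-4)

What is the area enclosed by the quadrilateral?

6.5

Apply the shoelace formula: 2A = Σ (x_i·y_{i+1} − x_{i+1}·y_i), indices taken mod 4.
Σ = (12) + (-3) + (-8) + (-14) = -13
Area = |Σ|/2 = 6.5.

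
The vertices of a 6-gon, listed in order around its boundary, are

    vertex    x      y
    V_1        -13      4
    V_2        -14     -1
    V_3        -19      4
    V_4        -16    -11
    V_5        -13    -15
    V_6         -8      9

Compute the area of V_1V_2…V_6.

Apply Gauss's area formula: 2A = Σ (x_i·y_{i+1} − x_{i+1}·y_i), indices taken mod 6.
Cross-terms: 69, -75, 273, 97, -237, 85  ⇒  Σ = 212
Area = |Σ|/2 = 106.

106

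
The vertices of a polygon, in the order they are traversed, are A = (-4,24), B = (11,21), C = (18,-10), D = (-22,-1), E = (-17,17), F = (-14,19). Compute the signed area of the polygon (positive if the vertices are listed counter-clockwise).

A→B: (-4)(21) − (11)(24) = -348
B→C: (11)(-10) − (18)(21) = -488
C→D: (18)(-1) − (-22)(-10) = -238
D→E: (-22)(17) − (-17)(-1) = -391
E→F: (-17)(19) − (-14)(17) = -85
F→A: (-14)(24) − (-4)(19) = -260
Σ = -1810
Signed area = Σ/2 = -905 (negative ⇒ clockwise traversal).

-905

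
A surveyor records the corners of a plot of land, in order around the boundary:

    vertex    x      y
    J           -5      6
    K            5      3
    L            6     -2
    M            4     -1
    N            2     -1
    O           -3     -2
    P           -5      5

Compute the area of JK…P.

55

Σ = (-45) + (-28) + (2) + (-2) + (-7) + (-25) + (-5) = -110
Area = |Σ|/2 = 55.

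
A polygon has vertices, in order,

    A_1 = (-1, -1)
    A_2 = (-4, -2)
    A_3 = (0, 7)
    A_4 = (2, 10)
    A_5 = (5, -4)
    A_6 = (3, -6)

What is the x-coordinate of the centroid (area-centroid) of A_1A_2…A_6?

Apply the surveyor's formula. First the cross-terms c_i = x_i·y_{i+1} − x_{i+1}·y_i:
  -2, -28, -14, -58, -18, -9  ⇒  2A = -129, A = -64.5.
Then Σ (x_i + x_{i+1})·c_i = -474, so x̄ = -474 / (6·(-64.5)) = 158/129.

158/129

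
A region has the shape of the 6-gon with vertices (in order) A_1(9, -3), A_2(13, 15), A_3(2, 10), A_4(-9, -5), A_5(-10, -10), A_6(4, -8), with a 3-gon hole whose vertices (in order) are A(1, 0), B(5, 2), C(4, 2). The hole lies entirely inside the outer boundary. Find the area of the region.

Outer boundary:
Cross-terms: 174, 100, 80, 40, 120, 60  ⇒  Σ = 574
Area = |Σ|/2 = 287.
Hole:
Apply Gauss's area formula: 2A = Σ (x_i·y_{i+1} − x_{i+1}·y_i), indices taken mod 3.
Σ = (2) + (2) + (-2) = 2
Area = |Σ|/2 = 1.
Net area = 287 − 1 = 286.

286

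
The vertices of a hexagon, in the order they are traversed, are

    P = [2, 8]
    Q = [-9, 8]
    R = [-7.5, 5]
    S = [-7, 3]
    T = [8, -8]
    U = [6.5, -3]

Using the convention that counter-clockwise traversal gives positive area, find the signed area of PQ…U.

116.75

Σ = (88) + (15) + (12.5) + (32) + (28) + (58) = 233.5
Signed area = Σ/2 = 116.75 (positive ⇒ counter-clockwise traversal).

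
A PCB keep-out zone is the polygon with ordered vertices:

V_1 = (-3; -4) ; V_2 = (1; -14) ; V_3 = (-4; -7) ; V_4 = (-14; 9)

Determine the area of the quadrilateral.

Σ = (46) + (-63) + (-134) + (83) = -68
Area = |Σ|/2 = 34.

34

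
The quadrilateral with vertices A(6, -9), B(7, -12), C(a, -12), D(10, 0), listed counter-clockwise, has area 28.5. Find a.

The doubled signed area Σ (x_i y_{i+1} − x_{i+1} y_i) is linear in a.
With a=0 it equals -63; the coefficient of a is 12 (from the two edges through C).
So 12·a + -63 = 2·28.5 = 57 ⇒ a = 10.

10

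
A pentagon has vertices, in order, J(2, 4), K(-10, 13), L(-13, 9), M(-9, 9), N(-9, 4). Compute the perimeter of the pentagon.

40

|JK| = √((-12)² + (9)²) = √225 = 15
|KL| = √((-3)² + (-4)²) = √25 = 5
|LM| = √((4)² + (0)²) = √16 = 4
|MN| = √((0)² + (-5)²) = √25 = 5
|NJ| = √((11)² + (0)²) = √121 = 11
Perimeter = 15 + 5 + 4 + 5 + 11 = 40.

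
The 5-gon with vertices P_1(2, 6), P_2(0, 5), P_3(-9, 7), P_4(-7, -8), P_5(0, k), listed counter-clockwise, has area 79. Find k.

The doubled signed area Σ (x_i y_{i+1} − x_{i+1} y_i) is linear in k.
With k=0 it equals 176; the coefficient of k is -9 (from the two edges through P_5).
So -9·k + 176 = 2·79 = 158 ⇒ k = 2.

2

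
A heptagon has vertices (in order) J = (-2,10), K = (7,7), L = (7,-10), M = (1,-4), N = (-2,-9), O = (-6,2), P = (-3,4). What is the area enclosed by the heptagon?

168

Apply the shoelace formula: 2A = Σ (x_i·y_{i+1} − x_{i+1}·y_i), indices taken mod 7.
Cross-terms: -84, -119, -18, -17, -58, -18, -22  ⇒  Σ = -336
Area = |Σ|/2 = 168.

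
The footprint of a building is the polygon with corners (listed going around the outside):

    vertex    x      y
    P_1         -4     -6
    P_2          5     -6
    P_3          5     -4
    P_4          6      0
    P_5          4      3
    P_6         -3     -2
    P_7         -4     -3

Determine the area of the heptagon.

60

P_1→P_2: (-4)(-6) − (5)(-6) = 54
P_2→P_3: (5)(-4) − (5)(-6) = 10
P_3→P_4: (5)(0) − (6)(-4) = 24
P_4→P_5: (6)(3) − (4)(0) = 18
P_5→P_6: (4)(-2) − (-3)(3) = 1
P_6→P_7: (-3)(-3) − (-4)(-2) = 1
P_7→P_1: (-4)(-6) − (-4)(-3) = 12
Σ = 120
Area = |Σ|/2 = 60.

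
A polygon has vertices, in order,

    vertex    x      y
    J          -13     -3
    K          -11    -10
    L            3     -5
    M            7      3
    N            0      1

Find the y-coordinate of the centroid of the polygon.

-437/123

Apply the shoelace (surveyor's) formula. First the cross-terms c_i = x_i·y_{i+1} − x_{i+1}·y_i:
  97, 85, 44, 7, 13  ⇒  2A = 246, A = 123.
Then Σ (y_i + y_{i+1})·c_i = -2622, so ȳ = -2622 / (6·123) = -437/123.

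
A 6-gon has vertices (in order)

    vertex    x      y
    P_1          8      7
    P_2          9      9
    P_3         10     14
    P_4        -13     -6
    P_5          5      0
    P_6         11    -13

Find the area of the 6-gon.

156.5

Apply the shoelace formula: 2A = Σ (x_i·y_{i+1} − x_{i+1}·y_i), indices taken mod 6.
Σ = (9) + (36) + (122) + (30) + (-65) + (181) = 313
Area = |Σ|/2 = 156.5.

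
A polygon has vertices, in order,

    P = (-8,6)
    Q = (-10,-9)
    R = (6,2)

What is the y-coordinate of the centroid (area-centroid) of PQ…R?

-1/3

Apply Gauss's area formula. First the cross-terms c_i = x_i·y_{i+1} − x_{i+1}·y_i:
  132, 34, 52  ⇒  2A = 218, A = 109.
Then Σ (y_i + y_{i+1})·c_i = -218, so ȳ = -218 / (6·109) = -1/3.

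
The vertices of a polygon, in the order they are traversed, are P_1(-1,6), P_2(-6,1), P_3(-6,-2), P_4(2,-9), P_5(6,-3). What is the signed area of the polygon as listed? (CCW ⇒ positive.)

96

Apply the shoelace (surveyor's) formula: 2A = Σ (x_i·y_{i+1} − x_{i+1}·y_i), indices taken mod 5.
Σ = (35) + (18) + (58) + (48) + (33) = 192
Signed area = Σ/2 = 96 (positive ⇒ counter-clockwise traversal).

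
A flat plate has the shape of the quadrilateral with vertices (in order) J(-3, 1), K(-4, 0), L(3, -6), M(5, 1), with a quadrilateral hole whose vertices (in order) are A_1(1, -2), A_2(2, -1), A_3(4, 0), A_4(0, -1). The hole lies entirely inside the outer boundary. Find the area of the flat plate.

Outer boundary:
Cross-terms: 4, 24, 33, 8  ⇒  Σ = 69
Area = |Σ|/2 = 34.5.
Hole:
Apply the shoelace formula: 2A = Σ (x_i·y_{i+1} − x_{i+1}·y_i), indices taken mod 4.
A_1→A_2: (1)(-1) − (2)(-2) = 3
A_2→A_3: (2)(0) − (4)(-1) = 4
A_3→A_4: (4)(-1) − (0)(0) = -4
A_4→A_1: (0)(-2) − (1)(-1) = 1
Σ = 4
Area = |Σ|/2 = 2.
Net area = 34.5 − 2 = 32.5.

32.5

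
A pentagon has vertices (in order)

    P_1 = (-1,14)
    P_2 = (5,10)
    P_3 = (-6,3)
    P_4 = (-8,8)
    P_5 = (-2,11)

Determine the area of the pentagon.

59

Apply Gauss's area formula: 2A = Σ (x_i·y_{i+1} − x_{i+1}·y_i), indices taken mod 5.
Σ = (-80) + (75) + (-24) + (-72) + (-17) = -118
Area = |Σ|/2 = 59.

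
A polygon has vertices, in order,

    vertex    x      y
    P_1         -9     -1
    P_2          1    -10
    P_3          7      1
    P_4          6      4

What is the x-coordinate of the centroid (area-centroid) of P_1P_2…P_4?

Apply Gauss's area formula. First the cross-terms c_i = x_i·y_{i+1} − x_{i+1}·y_i:
  91, 71, 22, 30  ⇒  2A = 214, A = 107.
Then Σ (x_i + x_{i+1})·c_i = 36, so x̄ = 36 / (6·107) = 6/107.

6/107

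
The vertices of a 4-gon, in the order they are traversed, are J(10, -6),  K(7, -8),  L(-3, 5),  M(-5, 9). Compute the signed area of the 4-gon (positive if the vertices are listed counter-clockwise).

Apply Gauss's area formula: 2A = Σ (x_i·y_{i+1} − x_{i+1}·y_i), indices taken mod 4.
Σ = (-38) + (11) + (-2) + (-60) = -89
Signed area = Σ/2 = -44.5 (negative ⇒ clockwise traversal).

-44.5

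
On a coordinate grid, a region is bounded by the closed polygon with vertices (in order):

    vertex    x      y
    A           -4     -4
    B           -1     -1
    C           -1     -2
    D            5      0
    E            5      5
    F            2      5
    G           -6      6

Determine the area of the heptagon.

Cross-terms: 0, 1, 10, 25, 15, 42, 48  ⇒  Σ = 141
Area = |Σ|/2 = 70.5.

70.5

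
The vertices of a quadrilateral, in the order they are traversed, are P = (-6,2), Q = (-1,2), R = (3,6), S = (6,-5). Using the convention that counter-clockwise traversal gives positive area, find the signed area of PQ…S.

Apply the shoelace (surveyor's) formula: 2A = Σ (x_i·y_{i+1} − x_{i+1}·y_i), indices taken mod 4.
P→Q: (-6)(2) − (-1)(2) = -10
Q→R: (-1)(6) − (3)(2) = -12
R→S: (3)(-5) − (6)(6) = -51
S→P: (6)(2) − (-6)(-5) = -18
Σ = -91
Signed area = Σ/2 = -45.5 (negative ⇒ clockwise traversal).

-45.5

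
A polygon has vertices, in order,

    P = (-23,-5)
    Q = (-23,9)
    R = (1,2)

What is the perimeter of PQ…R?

64

|PQ| = √((0)² + (14)²) = √196 = 14
|QR| = √((24)² + (-7)²) = √625 = 25
|RP| = √((-24)² + (-7)²) = √625 = 25
Perimeter = 14 + 25 + 25 = 64.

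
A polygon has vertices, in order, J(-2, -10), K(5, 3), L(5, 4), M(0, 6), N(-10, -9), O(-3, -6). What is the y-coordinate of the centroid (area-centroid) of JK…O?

-156/95

Apply Gauss's area formula. First the cross-terms c_i = x_i·y_{i+1} − x_{i+1}·y_i:
  44, 5, 30, 60, 33, 18  ⇒  2A = 190, A = 95.
Then Σ (y_i + y_{i+1})·c_i = -936, so ȳ = -936 / (6·95) = -156/95.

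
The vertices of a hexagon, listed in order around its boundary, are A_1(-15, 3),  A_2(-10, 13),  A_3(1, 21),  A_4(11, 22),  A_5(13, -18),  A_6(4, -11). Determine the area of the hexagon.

652.5

Σ = (-165) + (-223) + (-209) + (-484) + (-71) + (-153) = -1305
Area = |Σ|/2 = 652.5.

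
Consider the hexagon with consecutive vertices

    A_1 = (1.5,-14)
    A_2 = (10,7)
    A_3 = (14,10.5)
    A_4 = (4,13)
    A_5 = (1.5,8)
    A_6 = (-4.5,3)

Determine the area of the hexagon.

Apply the shoelace formula: 2A = Σ (x_i·y_{i+1} − x_{i+1}·y_i), indices taken mod 6.
A_1→A_2: (1.5)(7) − (10)(-14) = 150.5
A_2→A_3: (10)(10.5) − (14)(7) = 7
A_3→A_4: (14)(13) − (4)(10.5) = 140
A_4→A_5: (4)(8) − (1.5)(13) = 12.5
A_5→A_6: (1.5)(3) − (-4.5)(8) = 40.5
A_6→A_1: (-4.5)(-14) − (1.5)(3) = 58.5
Σ = 409
Area = |Σ|/2 = 204.5.

204.5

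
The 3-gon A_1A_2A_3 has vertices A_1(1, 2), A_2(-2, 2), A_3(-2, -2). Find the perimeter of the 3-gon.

12

|A_1A_2| = √((-3)² + (0)²) = √9 = 3
|A_2A_3| = √((0)² + (-4)²) = √16 = 4
|A_3A_1| = √((3)² + (4)²) = √25 = 5
Perimeter = 3 + 4 + 5 = 12.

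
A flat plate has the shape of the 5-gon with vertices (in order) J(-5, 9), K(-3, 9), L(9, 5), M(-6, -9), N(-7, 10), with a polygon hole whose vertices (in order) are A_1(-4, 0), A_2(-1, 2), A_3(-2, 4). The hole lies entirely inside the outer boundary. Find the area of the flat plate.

146.5

Outer boundary:
Σ = (-18) + (-96) + (-51) + (-123) + (-13) = -301
Area = |Σ|/2 = 150.5.
Hole:
Apply the surveyor's formula: 2A = Σ (x_i·y_{i+1} − x_{i+1}·y_i), indices taken mod 3.
Cross-terms: -8, 0, 16  ⇒  Σ = 8
Area = |Σ|/2 = 4.
Net area = 150.5 − 4 = 146.5.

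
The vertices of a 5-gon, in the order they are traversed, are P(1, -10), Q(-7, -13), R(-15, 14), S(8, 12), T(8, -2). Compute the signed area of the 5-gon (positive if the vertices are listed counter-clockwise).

Apply Gauss's area formula: 2A = Σ (x_i·y_{i+1} − x_{i+1}·y_i), indices taken mod 5.
Cross-terms: -83, -293, -292, -112, -78  ⇒  Σ = -858
Signed area = Σ/2 = -429 (negative ⇒ clockwise traversal).

-429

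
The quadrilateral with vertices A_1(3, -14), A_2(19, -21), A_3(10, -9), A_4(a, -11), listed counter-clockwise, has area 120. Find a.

The doubled signed area Σ (x_i y_{i+1} − x_{i+1} y_i) is linear in a.
With a=0 it equals 165; the coefficient of a is -5 (from the two edges through A_4).
So -5·a + 165 = 2·120 = 240 ⇒ a = -15.

-15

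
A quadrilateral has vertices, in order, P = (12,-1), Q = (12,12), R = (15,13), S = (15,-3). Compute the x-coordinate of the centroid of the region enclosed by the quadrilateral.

Apply the shoelace (surveyor's) formula. First the cross-terms c_i = x_i·y_{i+1} − x_{i+1}·y_i:
  156, -24, -240, 21  ⇒  2A = -87, A = -43.5.
Then Σ (x_i + x_{i+1})·c_i = -3537, so x̄ = -3537 / (6·(-43.5)) = 393/29.

393/29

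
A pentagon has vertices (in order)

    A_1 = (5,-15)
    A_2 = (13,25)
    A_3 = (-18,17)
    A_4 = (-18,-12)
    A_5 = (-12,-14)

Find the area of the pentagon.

935.5

Apply the shoelace (surveyor's) formula: 2A = Σ (x_i·y_{i+1} − x_{i+1}·y_i), indices taken mod 5.
Cross-terms: 320, 671, 522, 108, 250  ⇒  Σ = 1871
Area = |Σ|/2 = 935.5.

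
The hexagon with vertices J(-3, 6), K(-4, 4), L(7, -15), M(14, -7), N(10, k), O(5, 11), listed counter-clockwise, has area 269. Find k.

10

The doubled signed area Σ (x_i y_{i+1} − x_{i+1} y_i) is linear in k.
With k=0 it equals 448; the coefficient of k is 9 (from the two edges through N).
So 9·k + 448 = 2·269 = 538 ⇒ k = 10.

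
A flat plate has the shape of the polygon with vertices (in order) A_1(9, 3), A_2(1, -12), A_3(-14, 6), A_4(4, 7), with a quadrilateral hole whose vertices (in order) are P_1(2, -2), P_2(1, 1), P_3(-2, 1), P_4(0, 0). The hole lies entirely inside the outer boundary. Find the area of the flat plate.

Outer boundary:
Σ = (-111) + (-162) + (-122) + (-51) = -446
Area = |Σ|/2 = 223.
Hole:
Σ = (4) + (3) + (0) + (0) = 7
Area = |Σ|/2 = 3.5.
Net area = 223 − 3.5 = 219.5.

219.5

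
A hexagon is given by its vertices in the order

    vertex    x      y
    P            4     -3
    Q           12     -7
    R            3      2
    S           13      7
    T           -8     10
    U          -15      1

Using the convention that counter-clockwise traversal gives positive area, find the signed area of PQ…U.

208.5

Cross-terms: 8, 45, -5, 186, 142, 41  ⇒  Σ = 417
Signed area = Σ/2 = 208.5 (positive ⇒ counter-clockwise traversal).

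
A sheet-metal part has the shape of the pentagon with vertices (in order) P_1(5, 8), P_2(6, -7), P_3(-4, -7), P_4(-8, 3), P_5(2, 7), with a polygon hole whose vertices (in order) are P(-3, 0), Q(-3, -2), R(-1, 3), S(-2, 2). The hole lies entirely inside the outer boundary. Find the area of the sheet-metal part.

148.5

Outer boundary:
Cross-terms: -83, -70, -68, -62, -19  ⇒  Σ = -302
Area = |Σ|/2 = 151.
Hole:
Σ = (6) + (-11) + (4) + (6) = 5
Area = |Σ|/2 = 2.5.
Net area = 151 − 2.5 = 148.5.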